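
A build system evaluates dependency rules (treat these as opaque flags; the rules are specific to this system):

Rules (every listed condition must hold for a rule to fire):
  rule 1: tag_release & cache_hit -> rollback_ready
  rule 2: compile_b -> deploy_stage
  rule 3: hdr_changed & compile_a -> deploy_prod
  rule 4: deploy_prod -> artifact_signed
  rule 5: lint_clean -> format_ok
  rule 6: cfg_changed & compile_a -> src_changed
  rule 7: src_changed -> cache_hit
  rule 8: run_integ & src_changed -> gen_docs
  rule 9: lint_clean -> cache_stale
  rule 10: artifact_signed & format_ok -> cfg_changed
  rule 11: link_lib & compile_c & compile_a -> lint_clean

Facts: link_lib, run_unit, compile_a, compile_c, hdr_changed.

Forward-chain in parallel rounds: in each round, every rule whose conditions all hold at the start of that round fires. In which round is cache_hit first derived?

Round 1: rule 3 [hdr_changed & compile_a -> deploy_prod]; rule 11 [link_lib & compile_c & compile_a -> lint_clean]. New: deploy_prod, lint_clean.
Round 2: rule 4 [deploy_prod -> artifact_signed]; rule 5 [lint_clean -> format_ok]; rule 9 [lint_clean -> cache_stale]. New: artifact_signed, format_ok, cache_stale.
Round 3: rule 10 [artifact_signed & format_ok -> cfg_changed]. New: cfg_changed.
Round 4: rule 6 [cfg_changed & compile_a -> src_changed]. New: src_changed.
Round 5: rule 7 [src_changed -> cache_hit]. New: cache_hit.
cache_hit first appears in round 5.

5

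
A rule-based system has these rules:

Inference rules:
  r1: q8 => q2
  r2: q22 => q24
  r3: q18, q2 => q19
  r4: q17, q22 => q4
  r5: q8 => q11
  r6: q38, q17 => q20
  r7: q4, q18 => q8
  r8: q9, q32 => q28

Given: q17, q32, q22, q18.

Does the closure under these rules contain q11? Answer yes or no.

yes

Round 1 fires r2, r4, giving q24, q4.
Round 2 fires r7, giving q8.
Round 3 fires r1, r5, giving q2, q11.
Round 4 fires r3, giving q19.
q11 appears in round 3, so it is derivable.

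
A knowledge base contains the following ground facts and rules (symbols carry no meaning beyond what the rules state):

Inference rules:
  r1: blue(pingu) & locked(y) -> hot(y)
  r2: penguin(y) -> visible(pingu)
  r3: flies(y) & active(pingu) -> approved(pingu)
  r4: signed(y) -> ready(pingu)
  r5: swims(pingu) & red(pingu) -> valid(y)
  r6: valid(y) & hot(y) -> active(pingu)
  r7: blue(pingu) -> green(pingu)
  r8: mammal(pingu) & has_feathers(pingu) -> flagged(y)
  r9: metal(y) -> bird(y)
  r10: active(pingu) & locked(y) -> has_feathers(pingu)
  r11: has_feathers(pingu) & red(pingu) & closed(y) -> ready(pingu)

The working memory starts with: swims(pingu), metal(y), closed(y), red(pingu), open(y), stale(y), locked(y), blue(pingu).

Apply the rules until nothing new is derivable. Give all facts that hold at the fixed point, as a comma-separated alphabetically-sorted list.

active(pingu), bird(y), blue(pingu), closed(y), green(pingu), has_feathers(pingu), hot(y), locked(y), metal(y), open(y), ready(pingu), red(pingu), stale(y), swims(pingu), valid(y)

Round 1 — r1, r5, r7, r9, derive hot(y), valid(y), green(pingu), bird(y).
Round 2 — r6, derive active(pingu).
Round 3 — r10, derive has_feathers(pingu).
Round 4 — r11, derive ready(pingu).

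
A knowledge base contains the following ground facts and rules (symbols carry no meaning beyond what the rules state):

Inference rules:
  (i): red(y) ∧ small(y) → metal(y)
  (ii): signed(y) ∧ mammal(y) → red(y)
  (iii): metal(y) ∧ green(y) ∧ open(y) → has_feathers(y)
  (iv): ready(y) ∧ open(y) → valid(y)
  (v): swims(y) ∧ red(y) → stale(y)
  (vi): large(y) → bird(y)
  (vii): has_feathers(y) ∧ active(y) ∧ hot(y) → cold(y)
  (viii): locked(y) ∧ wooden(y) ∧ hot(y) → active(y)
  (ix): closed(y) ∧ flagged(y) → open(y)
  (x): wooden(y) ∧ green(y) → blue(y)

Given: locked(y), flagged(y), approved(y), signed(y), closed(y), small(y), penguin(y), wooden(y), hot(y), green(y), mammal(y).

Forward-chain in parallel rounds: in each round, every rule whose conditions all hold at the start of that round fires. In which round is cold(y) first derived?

Round 1 fires (ii), (viii), (ix), (x), giving red(y), active(y), open(y), blue(y).
Round 2 fires (i), giving metal(y).
Round 3 fires (iii), giving has_feathers(y).
Round 4 fires (vii), giving cold(y).
cold(y) first appears in round 4.

4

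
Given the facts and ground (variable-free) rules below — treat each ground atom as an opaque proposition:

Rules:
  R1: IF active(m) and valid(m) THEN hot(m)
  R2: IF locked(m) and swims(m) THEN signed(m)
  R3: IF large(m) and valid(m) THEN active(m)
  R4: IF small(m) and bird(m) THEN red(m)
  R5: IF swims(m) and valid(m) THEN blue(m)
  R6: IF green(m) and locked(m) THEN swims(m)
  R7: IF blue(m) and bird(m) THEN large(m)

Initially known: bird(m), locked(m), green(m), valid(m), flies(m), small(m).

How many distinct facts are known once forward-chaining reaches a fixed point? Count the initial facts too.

13

Round 1 — R4, R6, derive red(m), swims(m).
Round 2 — R2, R5, derive signed(m), blue(m).
Round 3 — R7, derive large(m).
Round 4 — R3, derive active(m).
Round 5 — R1, derive hot(m).
Closure: {active(m), bird(m), blue(m), flies(m), green(m), hot(m), large(m), locked(m), red(m), signed(m), small(m), swims(m), valid(m)} — 13 facts.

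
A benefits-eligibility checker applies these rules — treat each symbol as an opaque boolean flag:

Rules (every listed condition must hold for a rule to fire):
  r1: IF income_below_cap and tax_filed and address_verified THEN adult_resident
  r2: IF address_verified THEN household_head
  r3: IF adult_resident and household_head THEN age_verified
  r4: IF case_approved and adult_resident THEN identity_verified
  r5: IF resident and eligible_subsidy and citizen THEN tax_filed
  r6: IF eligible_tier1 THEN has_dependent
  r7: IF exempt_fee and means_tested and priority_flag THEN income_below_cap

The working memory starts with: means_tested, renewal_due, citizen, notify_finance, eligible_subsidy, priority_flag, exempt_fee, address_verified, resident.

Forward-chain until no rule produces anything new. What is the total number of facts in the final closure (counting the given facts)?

Round 1 — r2, r5, r7, derive household_head, tax_filed, income_below_cap.
Round 2 — r1, derive adult_resident.
Round 3 — r3, derive age_verified.
Closure: {address_verified, adult_resident, age_verified, citizen, eligible_subsidy, exempt_fee, household_head, income_below_cap, means_tested, notify_finance, priority_flag, renewal_due, resident, tax_filed} — 14 facts.

14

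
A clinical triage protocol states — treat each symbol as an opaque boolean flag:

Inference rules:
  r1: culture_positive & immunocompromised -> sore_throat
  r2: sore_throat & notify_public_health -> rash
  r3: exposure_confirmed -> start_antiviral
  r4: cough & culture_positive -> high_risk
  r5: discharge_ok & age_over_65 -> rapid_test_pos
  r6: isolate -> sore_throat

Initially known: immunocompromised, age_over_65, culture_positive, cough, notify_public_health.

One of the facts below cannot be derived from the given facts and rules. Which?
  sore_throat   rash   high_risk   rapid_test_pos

Round 1 fires r1, r4, giving sore_throat, high_risk.
Round 2 fires r2, giving rash.
Derived: sore_throat (round 1), high_risk (round 1), rash (round 2). rapid_test_pos never appears in any round.

rapid_test_pos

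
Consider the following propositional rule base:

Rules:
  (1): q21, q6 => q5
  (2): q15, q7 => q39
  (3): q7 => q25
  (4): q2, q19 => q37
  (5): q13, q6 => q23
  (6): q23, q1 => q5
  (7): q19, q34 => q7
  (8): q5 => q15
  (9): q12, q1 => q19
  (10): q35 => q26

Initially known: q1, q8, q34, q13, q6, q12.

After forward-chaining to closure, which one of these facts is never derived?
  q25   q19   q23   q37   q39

q37

[1] (5) [q13, q6 => q23]; (9) [q12, q1 => q19]. ⇒ new: q23, q19.
[2] (6) [q23, q1 => q5]; (7) [q19, q34 => q7]. ⇒ new: q5, q7.
[3] (3) [q7 => q25]; (8) [q5 => q15]. ⇒ new: q25, q15.
[4] (2) [q15, q7 => q39]. ⇒ new: q39.
Derived: q39 (round 4), q19 (round 1), q23 (round 1), q25 (round 3). q37 never appears in any round.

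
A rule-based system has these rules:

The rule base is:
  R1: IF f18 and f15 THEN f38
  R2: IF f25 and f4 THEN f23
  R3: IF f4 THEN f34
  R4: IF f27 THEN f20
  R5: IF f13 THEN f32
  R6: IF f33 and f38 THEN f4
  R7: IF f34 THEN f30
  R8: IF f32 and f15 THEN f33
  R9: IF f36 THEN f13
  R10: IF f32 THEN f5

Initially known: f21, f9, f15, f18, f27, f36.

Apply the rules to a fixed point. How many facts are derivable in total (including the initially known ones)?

Round 1: R1 [IF f18 and f15 THEN f38]; R4 [IF f27 THEN f20]; R9 [IF f36 THEN f13]. New: f38, f20, f13.
Round 2: R5 [IF f13 THEN f32]. New: f32.
Round 3: R8 [IF f32 and f15 THEN f33]; R10 [IF f32 THEN f5]. New: f33, f5.
Round 4: R6 [IF f33 and f38 THEN f4]. New: f4.
Round 5: R3 [IF f4 THEN f34]. New: f34.
Round 6: R7 [IF f34 THEN f30]. New: f30.
Closure: {f13, f15, f18, f20, f21, f27, f30, f32, f33, f34, f36, f38, f4, f5, f9} — 15 facts.

15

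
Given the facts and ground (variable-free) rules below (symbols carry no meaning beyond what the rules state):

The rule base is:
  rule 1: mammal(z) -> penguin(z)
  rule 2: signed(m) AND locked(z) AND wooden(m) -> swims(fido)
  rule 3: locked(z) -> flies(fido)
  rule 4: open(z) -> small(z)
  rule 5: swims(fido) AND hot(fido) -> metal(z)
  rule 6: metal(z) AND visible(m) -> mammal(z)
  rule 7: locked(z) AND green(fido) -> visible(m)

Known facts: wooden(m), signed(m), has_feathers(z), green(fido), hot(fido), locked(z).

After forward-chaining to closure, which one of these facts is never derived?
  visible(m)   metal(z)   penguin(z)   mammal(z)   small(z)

small(z)

Round 1 fires rule 2, rule 3, rule 7, giving swims(fido), flies(fido), visible(m).
Round 2 fires rule 5, giving metal(z).
Round 3 fires rule 6, giving mammal(z).
Round 4 fires rule 1, giving penguin(z).
Derived: metal(z) (round 2), visible(m) (round 1), penguin(z) (round 4), mammal(z) (round 3). small(z) never appears in any round.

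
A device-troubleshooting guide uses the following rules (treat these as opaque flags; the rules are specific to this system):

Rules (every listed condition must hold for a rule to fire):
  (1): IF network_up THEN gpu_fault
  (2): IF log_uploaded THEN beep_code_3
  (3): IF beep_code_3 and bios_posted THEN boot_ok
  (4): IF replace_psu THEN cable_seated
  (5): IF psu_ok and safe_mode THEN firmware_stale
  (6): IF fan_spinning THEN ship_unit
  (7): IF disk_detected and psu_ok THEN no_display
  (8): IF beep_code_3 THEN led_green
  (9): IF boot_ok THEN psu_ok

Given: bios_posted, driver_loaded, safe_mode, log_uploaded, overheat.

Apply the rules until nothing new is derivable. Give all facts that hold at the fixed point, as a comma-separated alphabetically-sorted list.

beep_code_3, bios_posted, boot_ok, driver_loaded, firmware_stale, led_green, log_uploaded, overheat, psu_ok, safe_mode

Round 1: (2) [IF log_uploaded THEN beep_code_3]. New: beep_code_3.
Round 2: (3) [IF beep_code_3 and bios_posted THEN boot_ok]; (8) [IF beep_code_3 THEN led_green]. New: boot_ok, led_green.
Round 3: (9) [IF boot_ok THEN psu_ok]. New: psu_ok.
Round 4: (5) [IF psu_ok and safe_mode THEN firmware_stale]. New: firmware_stale.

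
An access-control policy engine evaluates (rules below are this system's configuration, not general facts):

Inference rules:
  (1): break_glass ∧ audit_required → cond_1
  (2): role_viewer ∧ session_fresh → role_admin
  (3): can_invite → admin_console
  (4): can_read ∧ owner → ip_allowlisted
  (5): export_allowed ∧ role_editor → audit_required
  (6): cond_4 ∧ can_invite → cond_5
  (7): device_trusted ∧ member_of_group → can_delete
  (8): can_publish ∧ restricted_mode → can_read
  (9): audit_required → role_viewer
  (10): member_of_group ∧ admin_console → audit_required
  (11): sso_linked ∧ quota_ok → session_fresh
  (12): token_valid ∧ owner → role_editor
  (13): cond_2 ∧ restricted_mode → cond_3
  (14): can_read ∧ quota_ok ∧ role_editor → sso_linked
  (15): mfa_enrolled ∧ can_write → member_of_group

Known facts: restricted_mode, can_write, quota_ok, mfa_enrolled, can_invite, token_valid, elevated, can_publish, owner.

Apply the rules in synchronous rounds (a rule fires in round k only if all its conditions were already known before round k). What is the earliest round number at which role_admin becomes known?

Round 1: (3) [can_invite → admin_console]; (8) [can_publish ∧ restricted_mode → can_read]; (12) [token_valid ∧ owner → role_editor]; (15) [mfa_enrolled ∧ can_write → member_of_group]. Adds admin_console, can_read, role_editor, member_of_group.
Round 2: (4) [can_read ∧ owner → ip_allowlisted]; (10) [member_of_group ∧ admin_console → audit_required]; (14) [can_read ∧ quota_ok ∧ role_editor → sso_linked]. Adds ip_allowlisted, audit_required, sso_linked.
Round 3: (9) [audit_required → role_viewer]; (11) [sso_linked ∧ quota_ok → session_fresh]. Adds role_viewer, session_fresh.
Round 4: (2) [role_viewer ∧ session_fresh → role_admin]. Adds role_admin.
role_admin first appears in round 4.

4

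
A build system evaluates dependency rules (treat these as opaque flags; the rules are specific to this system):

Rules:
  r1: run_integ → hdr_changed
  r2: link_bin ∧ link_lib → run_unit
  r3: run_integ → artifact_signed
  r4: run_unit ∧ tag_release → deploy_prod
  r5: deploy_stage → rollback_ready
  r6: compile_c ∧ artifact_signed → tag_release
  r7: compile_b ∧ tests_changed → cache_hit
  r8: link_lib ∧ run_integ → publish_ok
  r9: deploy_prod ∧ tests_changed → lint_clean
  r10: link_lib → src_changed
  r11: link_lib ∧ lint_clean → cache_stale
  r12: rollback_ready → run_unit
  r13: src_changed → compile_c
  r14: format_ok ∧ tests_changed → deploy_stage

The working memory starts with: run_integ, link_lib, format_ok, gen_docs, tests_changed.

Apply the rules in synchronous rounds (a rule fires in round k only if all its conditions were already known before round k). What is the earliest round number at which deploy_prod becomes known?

Round 1 fires r1, r3, r8, r10, r14, giving hdr_changed, artifact_signed, publish_ok, src_changed, deploy_stage.
Round 2 fires r5, r13, giving rollback_ready, compile_c.
Round 3 fires r6, r12, giving tag_release, run_unit.
Round 4 fires r4, giving deploy_prod.
deploy_prod first appears in round 4.

4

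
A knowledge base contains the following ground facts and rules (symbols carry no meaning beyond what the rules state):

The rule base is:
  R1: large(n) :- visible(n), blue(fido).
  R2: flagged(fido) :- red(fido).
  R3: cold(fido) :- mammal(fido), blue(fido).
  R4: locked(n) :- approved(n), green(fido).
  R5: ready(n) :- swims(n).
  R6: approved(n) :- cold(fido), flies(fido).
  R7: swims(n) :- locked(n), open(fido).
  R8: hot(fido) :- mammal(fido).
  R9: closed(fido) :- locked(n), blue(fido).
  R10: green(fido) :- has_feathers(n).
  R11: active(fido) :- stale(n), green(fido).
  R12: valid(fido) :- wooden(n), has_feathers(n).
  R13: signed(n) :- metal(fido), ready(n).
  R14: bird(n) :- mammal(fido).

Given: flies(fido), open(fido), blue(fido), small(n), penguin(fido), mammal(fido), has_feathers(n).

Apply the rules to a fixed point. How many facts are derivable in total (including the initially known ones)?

16

[1] R3 [cold(fido) :- mammal(fido), blue(fido).]; R8 [hot(fido) :- mammal(fido).]; R10 [green(fido) :- has_feathers(n).]; R14 [bird(n) :- mammal(fido).]. ⇒ new: cold(fido), hot(fido), green(fido), bird(n).
[2] R6 [approved(n) :- cold(fido), flies(fido).]. ⇒ new: approved(n).
[3] R4 [locked(n) :- approved(n), green(fido).]. ⇒ new: locked(n).
[4] R7 [swims(n) :- locked(n), open(fido).]; R9 [closed(fido) :- locked(n), blue(fido).]. ⇒ new: swims(n), closed(fido).
[5] R5 [ready(n) :- swims(n).]. ⇒ new: ready(n).
Closure: {approved(n), bird(n), blue(fido), closed(fido), cold(fido), flies(fido), green(fido), has_feathers(n), hot(fido), locked(n), mammal(fido), open(fido), penguin(fido), ready(n), small(n), swims(n)} — 16 facts.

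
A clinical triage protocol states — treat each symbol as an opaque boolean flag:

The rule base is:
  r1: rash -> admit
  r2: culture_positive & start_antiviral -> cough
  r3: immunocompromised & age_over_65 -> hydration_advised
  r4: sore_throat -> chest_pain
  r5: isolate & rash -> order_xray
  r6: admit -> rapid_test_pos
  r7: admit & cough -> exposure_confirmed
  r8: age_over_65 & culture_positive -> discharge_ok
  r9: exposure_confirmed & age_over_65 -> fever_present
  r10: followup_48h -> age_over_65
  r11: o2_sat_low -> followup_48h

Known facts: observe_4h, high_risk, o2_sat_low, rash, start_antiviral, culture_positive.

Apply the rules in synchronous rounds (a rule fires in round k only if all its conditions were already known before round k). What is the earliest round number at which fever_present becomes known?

3

Round 1 fires r1, r2, r11, giving admit, cough, followup_48h.
Round 2 fires r6, r7, r10, giving rapid_test_pos, exposure_confirmed, age_over_65.
Round 3 fires r8, r9, giving discharge_ok, fever_present.
fever_present first appears in round 3.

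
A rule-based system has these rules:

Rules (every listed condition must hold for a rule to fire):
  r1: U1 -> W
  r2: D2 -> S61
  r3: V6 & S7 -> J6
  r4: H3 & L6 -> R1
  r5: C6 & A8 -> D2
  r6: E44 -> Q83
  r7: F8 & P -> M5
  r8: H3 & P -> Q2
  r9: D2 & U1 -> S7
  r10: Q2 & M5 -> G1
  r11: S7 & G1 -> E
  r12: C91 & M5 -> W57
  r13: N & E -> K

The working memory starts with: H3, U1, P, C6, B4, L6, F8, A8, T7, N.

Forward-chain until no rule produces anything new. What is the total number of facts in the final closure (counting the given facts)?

20

Round 1: r1 [U1 -> W]; r4 [H3 & L6 -> R1]; r5 [C6 & A8 -> D2]; r7 [F8 & P -> M5]; r8 [H3 & P -> Q2]. Adds W, R1, D2, M5, Q2.
Round 2: r2 [D2 -> S61]; r9 [D2 & U1 -> S7]; r10 [Q2 & M5 -> G1]. Adds S61, S7, G1.
Round 3: r11 [S7 & G1 -> E]. Adds E.
Round 4: r13 [N & E -> K]. Adds K.
Closure: {A8, B4, C6, D2, E, F8, G1, H3, K, L6, M5, N, P, Q2, R1, S61, S7, T7, U1, W} — 20 facts.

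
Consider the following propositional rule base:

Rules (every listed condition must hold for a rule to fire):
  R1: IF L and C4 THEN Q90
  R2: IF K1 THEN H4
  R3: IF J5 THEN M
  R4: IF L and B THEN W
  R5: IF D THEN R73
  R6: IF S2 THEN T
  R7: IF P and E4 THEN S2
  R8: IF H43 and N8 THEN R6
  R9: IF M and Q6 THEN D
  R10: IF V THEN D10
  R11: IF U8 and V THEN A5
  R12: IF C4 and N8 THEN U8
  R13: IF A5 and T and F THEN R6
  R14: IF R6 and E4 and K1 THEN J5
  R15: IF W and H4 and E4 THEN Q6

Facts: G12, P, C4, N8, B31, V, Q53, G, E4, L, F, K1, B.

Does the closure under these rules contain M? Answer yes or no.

yes

[1] R1 [IF L and C4 THEN Q90]; R2 [IF K1 THEN H4]; R4 [IF L and B THEN W]; R7 [IF P and E4 THEN S2]; R10 [IF V THEN D10]; R12 [IF C4 and N8 THEN U8]. ⇒ new: Q90, H4, W, S2, D10, U8.
[2] R6 [IF S2 THEN T]; R11 [IF U8 and V THEN A5]; R15 [IF W and H4 and E4 THEN Q6]. ⇒ new: T, A5, Q6.
[3] R13 [IF A5 and T and F THEN R6]. ⇒ new: R6.
[4] R14 [IF R6 and E4 and K1 THEN J5]. ⇒ new: J5.
[5] R3 [IF J5 THEN M]. ⇒ new: M.
[6] R9 [IF M and Q6 THEN D]. ⇒ new: D.
[7] R5 [IF D THEN R73]. ⇒ new: R73.
M appears in round 5, so it is derivable.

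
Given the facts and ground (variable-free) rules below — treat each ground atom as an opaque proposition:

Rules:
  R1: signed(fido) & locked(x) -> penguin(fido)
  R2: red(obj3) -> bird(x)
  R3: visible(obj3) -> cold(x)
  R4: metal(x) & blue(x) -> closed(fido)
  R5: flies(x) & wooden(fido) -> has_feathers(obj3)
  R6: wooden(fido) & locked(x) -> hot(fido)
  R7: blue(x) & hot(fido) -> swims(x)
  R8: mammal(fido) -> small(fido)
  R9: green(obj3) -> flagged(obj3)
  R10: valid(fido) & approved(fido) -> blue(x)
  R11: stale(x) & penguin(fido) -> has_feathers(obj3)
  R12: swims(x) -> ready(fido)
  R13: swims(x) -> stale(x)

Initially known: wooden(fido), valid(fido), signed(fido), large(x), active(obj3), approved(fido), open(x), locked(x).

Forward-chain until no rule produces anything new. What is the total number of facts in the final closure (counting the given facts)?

15

Round 1 — R1, R6, R10, derive penguin(fido), hot(fido), blue(x).
Round 2 — R7, derive swims(x).
Round 3 — R12, R13, derive ready(fido), stale(x).
Round 4 — R11, derive has_feathers(obj3).
Closure: {active(obj3), approved(fido), blue(x), has_feathers(obj3), hot(fido), large(x), locked(x), open(x), penguin(fido), ready(fido), signed(fido), stale(x), swims(x), valid(fido), wooden(fido)} — 15 facts.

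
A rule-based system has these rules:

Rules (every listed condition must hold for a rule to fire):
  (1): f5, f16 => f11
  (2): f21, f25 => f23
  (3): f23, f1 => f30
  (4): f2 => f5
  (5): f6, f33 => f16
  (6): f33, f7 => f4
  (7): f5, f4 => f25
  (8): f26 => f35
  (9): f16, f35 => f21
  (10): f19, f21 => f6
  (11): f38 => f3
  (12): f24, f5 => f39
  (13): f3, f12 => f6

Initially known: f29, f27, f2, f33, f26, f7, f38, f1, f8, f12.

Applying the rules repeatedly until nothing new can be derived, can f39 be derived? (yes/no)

no

Round 1 fires (4), (6), (8), (11), giving f5, f4, f35, f3.
Round 2 fires (7), (13), giving f25, f6.
Round 3 fires (5), giving f16.
Round 4 fires (1), (9), giving f11, f21.
Round 5 fires (2), giving f23.
Round 6 fires (3), giving f30.
Fixed point reached. f39 is concluded only by (12); (12) needs f24 (never derived).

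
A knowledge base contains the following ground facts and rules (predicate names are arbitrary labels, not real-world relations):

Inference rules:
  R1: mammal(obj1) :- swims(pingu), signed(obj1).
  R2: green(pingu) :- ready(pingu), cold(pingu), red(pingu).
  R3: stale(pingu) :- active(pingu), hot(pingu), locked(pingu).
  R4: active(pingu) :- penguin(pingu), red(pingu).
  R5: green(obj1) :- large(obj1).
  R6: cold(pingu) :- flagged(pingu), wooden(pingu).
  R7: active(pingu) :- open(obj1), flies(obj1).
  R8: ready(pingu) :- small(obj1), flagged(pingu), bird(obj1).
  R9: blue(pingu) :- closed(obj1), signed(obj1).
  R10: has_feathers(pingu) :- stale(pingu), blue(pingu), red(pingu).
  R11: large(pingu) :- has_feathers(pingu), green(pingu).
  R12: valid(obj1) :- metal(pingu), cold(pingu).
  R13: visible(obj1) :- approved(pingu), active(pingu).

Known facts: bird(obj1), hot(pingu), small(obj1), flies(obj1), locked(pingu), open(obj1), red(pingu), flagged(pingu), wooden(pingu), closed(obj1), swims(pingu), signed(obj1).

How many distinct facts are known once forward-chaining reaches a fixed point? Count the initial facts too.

Round 1 fires R1, R6, R7, R8, R9, giving mammal(obj1), cold(pingu), active(pingu), ready(pingu), blue(pingu).
Round 2 fires R2, R3, giving green(pingu), stale(pingu).
Round 3 fires R10, giving has_feathers(pingu).
Round 4 fires R11, giving large(pingu).
Closure: {active(pingu), bird(obj1), blue(pingu), closed(obj1), cold(pingu), flagged(pingu), flies(obj1), green(pingu), has_feathers(pingu), hot(pingu), large(pingu), locked(pingu), mammal(obj1), open(obj1), ready(pingu), red(pingu), signed(obj1), small(obj1), stale(pingu), swims(pingu), wooden(pingu)} — 21 facts.

21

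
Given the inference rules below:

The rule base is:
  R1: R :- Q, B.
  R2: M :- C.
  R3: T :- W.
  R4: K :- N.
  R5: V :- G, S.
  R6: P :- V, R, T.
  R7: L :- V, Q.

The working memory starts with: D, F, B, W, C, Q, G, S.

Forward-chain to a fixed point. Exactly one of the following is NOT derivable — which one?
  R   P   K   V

K

Round 1: R1 [R :- Q, B.]; R2 [M :- C.]; R3 [T :- W.]; R5 [V :- G, S.]. Adds R, M, T, V.
Round 2: R6 [P :- V, R, T.]; R7 [L :- V, Q.]. Adds P, L.
Derived: V (round 1), P (round 2), R (round 1). K never appears in any round.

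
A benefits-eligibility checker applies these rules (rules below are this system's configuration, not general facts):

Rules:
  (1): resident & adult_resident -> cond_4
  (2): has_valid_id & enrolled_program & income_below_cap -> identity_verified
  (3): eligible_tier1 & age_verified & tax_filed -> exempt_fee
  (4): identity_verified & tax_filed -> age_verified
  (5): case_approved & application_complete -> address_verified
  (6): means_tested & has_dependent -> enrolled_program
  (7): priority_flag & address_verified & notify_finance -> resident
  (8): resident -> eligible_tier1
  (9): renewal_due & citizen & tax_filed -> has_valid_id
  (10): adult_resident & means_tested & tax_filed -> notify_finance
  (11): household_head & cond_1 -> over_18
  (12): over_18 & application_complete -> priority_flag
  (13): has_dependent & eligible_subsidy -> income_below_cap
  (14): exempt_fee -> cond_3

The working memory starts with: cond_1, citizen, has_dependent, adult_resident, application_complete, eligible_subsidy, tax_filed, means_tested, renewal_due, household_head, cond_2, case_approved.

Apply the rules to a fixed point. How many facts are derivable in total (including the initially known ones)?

[1] (5) [case_approved & application_complete -> address_verified]; (6) [means_tested & has_dependent -> enrolled_program]; (9) [renewal_due & citizen & tax_filed -> has_valid_id]; (10) [adult_resident & means_tested & tax_filed -> notify_finance]; (11) [household_head & cond_1 -> over_18]; (13) [has_dependent & eligible_subsidy -> income_below_cap]. ⇒ new: address_verified, enrolled_program, has_valid_id, notify_finance, over_18, income_below_cap.
[2] (2) [has_valid_id & enrolled_program & income_below_cap -> identity_verified]; (12) [over_18 & application_complete -> priority_flag]. ⇒ new: identity_verified, priority_flag.
[3] (4) [identity_verified & tax_filed -> age_verified]; (7) [priority_flag & address_verified & notify_finance -> resident]. ⇒ new: age_verified, resident.
[4] (1) [resident & adult_resident -> cond_4]; (8) [resident -> eligible_tier1]. ⇒ new: cond_4, eligible_tier1.
[5] (3) [eligible_tier1 & age_verified & tax_filed -> exempt_fee]. ⇒ new: exempt_fee.
[6] (14) [exempt_fee -> cond_3]. ⇒ new: cond_3.
Closure: {address_verified, adult_resident, age_verified, application_complete, case_approved, citizen, cond_1, cond_2, cond_3, cond_4, eligible_subsidy, eligible_tier1, enrolled_program, exempt_fee, has_dependent, has_valid_id, household_head, identity_verified, income_below_cap, means_tested, notify_finance, over_18, priority_flag, renewal_due, resident, tax_filed} — 26 facts.

26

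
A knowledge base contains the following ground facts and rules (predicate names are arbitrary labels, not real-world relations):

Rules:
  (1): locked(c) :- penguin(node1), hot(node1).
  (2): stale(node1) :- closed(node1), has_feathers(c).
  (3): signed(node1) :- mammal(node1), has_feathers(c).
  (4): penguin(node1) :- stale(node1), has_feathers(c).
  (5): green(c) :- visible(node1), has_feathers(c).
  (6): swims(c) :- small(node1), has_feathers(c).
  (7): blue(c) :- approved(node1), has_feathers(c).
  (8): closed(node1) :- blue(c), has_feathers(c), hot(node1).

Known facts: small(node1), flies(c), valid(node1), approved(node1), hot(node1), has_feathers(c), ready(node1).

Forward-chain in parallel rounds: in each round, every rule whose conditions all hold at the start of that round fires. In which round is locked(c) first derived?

Round 1: (6) [swims(c) :- small(node1), has_feathers(c).]; (7) [blue(c) :- approved(node1), has_feathers(c).]. New: swims(c), blue(c).
Round 2: (8) [closed(node1) :- blue(c), has_feathers(c), hot(node1).]. New: closed(node1).
Round 3: (2) [stale(node1) :- closed(node1), has_feathers(c).]. New: stale(node1).
Round 4: (4) [penguin(node1) :- stale(node1), has_feathers(c).]. New: penguin(node1).
Round 5: (1) [locked(c) :- penguin(node1), hot(node1).]. New: locked(c).
locked(c) first appears in round 5.

5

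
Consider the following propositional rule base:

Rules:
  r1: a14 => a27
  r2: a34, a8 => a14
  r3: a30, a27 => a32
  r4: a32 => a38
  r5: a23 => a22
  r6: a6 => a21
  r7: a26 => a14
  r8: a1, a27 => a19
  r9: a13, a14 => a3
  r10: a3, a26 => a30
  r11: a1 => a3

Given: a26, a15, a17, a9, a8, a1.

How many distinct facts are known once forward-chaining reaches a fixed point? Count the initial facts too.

[1] r7 [a26 => a14]; r11 [a1 => a3]. ⇒ new: a14, a3.
[2] r1 [a14 => a27]; r10 [a3, a26 => a30]. ⇒ new: a27, a30.
[3] r3 [a30, a27 => a32]; r8 [a1, a27 => a19]. ⇒ new: a32, a19.
[4] r4 [a32 => a38]. ⇒ new: a38.
Closure: {a1, a14, a15, a17, a19, a26, a27, a3, a30, a32, a38, a8, a9} — 13 facts.

13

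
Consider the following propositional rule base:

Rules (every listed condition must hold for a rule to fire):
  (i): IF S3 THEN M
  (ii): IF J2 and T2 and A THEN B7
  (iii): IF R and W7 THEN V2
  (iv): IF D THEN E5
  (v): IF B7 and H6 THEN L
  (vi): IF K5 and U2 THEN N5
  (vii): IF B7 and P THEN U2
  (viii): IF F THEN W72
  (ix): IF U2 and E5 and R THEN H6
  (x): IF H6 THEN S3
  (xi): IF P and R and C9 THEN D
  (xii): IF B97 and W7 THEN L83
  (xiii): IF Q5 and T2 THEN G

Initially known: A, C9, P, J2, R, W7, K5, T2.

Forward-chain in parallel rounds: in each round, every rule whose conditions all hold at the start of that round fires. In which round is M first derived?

5

Round 1 — (ii), (iii), (xi), derive B7, V2, D.
Round 2 — (iv), (vii), derive E5, U2.
Round 3 — (vi), (ix), derive N5, H6.
Round 4 — (v), (x), derive L, S3.
Round 5 — (i), derive M.
M first appears in round 5.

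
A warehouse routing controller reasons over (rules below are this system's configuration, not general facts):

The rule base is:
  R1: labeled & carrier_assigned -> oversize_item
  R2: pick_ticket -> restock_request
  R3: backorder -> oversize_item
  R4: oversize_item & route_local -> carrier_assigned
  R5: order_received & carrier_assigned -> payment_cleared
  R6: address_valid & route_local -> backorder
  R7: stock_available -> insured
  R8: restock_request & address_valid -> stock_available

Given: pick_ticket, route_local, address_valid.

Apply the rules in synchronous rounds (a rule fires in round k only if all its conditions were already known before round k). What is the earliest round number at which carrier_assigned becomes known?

Round 1 — R2, R6, derive restock_request, backorder.
Round 2 — R3, R8, derive oversize_item, stock_available.
Round 3 — R4, R7, derive carrier_assigned, insured.
carrier_assigned first appears in round 3.

3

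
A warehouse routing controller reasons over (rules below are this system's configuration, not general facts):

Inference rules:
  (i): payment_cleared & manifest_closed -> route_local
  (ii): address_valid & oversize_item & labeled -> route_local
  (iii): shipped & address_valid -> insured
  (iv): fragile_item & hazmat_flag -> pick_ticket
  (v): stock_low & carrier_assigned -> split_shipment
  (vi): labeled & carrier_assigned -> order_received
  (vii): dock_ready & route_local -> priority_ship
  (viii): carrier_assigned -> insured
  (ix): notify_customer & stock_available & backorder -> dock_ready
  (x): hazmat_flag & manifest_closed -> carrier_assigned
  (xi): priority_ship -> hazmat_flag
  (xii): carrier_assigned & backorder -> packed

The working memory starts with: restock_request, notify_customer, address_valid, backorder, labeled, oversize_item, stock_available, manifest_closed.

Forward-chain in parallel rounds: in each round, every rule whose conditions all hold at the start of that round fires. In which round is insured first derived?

Round 1: (ii) [address_valid & oversize_item & labeled -> route_local]; (ix) [notify_customer & stock_available & backorder -> dock_ready]. Adds route_local, dock_ready.
Round 2: (vii) [dock_ready & route_local -> priority_ship]. Adds priority_ship.
Round 3: (xi) [priority_ship -> hazmat_flag]. Adds hazmat_flag.
Round 4: (x) [hazmat_flag & manifest_closed -> carrier_assigned]. Adds carrier_assigned.
Round 5: (vi) [labeled & carrier_assigned -> order_received]; (viii) [carrier_assigned -> insured]; (xii) [carrier_assigned & backorder -> packed]. Adds order_received, insured, packed.
insured first appears in round 5.

5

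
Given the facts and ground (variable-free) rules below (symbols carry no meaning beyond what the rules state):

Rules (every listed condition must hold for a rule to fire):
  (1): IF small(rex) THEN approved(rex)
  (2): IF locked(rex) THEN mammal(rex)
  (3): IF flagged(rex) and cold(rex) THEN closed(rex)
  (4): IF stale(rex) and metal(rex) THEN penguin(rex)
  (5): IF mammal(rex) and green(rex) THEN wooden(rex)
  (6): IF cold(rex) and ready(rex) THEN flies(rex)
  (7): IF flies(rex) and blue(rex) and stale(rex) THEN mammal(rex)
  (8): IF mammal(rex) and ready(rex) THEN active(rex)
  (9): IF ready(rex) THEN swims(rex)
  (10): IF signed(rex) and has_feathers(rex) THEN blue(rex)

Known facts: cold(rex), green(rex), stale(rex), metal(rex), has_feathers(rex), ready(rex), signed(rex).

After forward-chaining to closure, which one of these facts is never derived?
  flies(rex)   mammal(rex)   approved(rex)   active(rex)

approved(rex)

Round 1: (4) [IF stale(rex) and metal(rex) THEN penguin(rex)]; (6) [IF cold(rex) and ready(rex) THEN flies(rex)]; (9) [IF ready(rex) THEN swims(rex)]; (10) [IF signed(rex) and has_feathers(rex) THEN blue(rex)]. New: penguin(rex), flies(rex), swims(rex), blue(rex).
Round 2: (7) [IF flies(rex) and blue(rex) and stale(rex) THEN mammal(rex)]. New: mammal(rex).
Round 3: (5) [IF mammal(rex) and green(rex) THEN wooden(rex)]; (8) [IF mammal(rex) and ready(rex) THEN active(rex)]. New: wooden(rex), active(rex).
Derived: active(rex) (round 3), mammal(rex) (round 2), flies(rex) (round 1). approved(rex) never appears in any round.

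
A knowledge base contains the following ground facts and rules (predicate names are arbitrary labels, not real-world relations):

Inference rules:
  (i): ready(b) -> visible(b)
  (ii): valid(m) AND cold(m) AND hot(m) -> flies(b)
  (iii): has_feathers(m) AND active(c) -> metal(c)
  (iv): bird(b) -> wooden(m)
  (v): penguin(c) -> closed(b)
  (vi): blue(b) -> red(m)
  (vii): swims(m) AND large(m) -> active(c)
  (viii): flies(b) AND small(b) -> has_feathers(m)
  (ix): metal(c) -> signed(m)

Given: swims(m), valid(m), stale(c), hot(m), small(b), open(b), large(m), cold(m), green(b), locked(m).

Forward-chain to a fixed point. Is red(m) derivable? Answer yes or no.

no

Round 1: (ii) [valid(m) AND cold(m) AND hot(m) -> flies(b)]; (vii) [swims(m) AND large(m) -> active(c)]. Adds flies(b), active(c).
Round 2: (viii) [flies(b) AND small(b) -> has_feathers(m)]. Adds has_feathers(m).
Round 3: (iii) [has_feathers(m) AND active(c) -> metal(c)]. Adds metal(c).
Round 4: (ix) [metal(c) -> signed(m)]. Adds signed(m).
Fixed point reached. red(m) is concluded only by (vi); (vi) needs blue(b) (never derived).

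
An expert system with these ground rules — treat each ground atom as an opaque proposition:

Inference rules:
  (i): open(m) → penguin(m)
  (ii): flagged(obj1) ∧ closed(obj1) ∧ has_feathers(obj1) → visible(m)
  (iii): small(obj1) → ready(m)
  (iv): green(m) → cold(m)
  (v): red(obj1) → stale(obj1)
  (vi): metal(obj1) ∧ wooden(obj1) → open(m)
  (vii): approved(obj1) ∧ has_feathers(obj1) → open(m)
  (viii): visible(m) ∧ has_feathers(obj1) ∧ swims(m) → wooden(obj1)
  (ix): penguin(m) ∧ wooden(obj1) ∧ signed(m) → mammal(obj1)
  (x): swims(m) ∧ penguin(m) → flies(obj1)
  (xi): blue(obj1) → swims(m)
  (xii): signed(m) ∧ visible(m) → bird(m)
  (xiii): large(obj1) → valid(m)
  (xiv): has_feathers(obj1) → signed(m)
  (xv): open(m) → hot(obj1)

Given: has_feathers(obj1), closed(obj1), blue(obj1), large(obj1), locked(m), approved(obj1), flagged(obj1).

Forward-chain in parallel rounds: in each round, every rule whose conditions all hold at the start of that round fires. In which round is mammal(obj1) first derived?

3

Round 1 — (ii), (vii), (xi), (xiii), (xiv), derive visible(m), open(m), swims(m), valid(m), signed(m).
Round 2 — (i), (viii), (xii), (xv), derive penguin(m), wooden(obj1), bird(m), hot(obj1).
Round 3 — (ix), (x), derive mammal(obj1), flies(obj1).
mammal(obj1) first appears in round 3.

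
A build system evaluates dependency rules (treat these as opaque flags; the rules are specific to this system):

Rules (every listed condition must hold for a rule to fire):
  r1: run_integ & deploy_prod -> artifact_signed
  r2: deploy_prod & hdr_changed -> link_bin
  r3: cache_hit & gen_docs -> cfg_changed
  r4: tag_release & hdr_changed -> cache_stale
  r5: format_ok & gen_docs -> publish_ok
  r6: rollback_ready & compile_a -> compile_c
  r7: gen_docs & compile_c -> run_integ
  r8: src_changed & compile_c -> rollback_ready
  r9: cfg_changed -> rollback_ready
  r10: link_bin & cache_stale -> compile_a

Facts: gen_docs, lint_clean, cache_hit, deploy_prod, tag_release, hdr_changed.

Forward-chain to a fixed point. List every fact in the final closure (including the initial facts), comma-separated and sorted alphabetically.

artifact_signed, cache_hit, cache_stale, cfg_changed, compile_a, compile_c, deploy_prod, gen_docs, hdr_changed, link_bin, lint_clean, rollback_ready, run_integ, tag_release

Round 1: r2 [deploy_prod & hdr_changed -> link_bin]; r3 [cache_hit & gen_docs -> cfg_changed]; r4 [tag_release & hdr_changed -> cache_stale]. New: link_bin, cfg_changed, cache_stale.
Round 2: r9 [cfg_changed -> rollback_ready]; r10 [link_bin & cache_stale -> compile_a]. New: rollback_ready, compile_a.
Round 3: r6 [rollback_ready & compile_a -> compile_c]. New: compile_c.
Round 4: r7 [gen_docs & compile_c -> run_integ]. New: run_integ.
Round 5: r1 [run_integ & deploy_prod -> artifact_signed]. New: artifact_signed.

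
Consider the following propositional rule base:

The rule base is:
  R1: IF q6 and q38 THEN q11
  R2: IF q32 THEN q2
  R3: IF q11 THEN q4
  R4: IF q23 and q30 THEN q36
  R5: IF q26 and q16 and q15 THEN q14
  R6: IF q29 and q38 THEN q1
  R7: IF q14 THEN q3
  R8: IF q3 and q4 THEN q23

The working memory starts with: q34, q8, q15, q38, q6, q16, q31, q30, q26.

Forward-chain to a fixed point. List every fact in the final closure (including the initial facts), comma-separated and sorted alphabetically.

q11, q14, q15, q16, q23, q26, q3, q30, q31, q34, q36, q38, q4, q6, q8

Round 1 fires R1, R5, giving q11, q14.
Round 2 fires R3, R7, giving q4, q3.
Round 3 fires R8, giving q23.
Round 4 fires R4, giving q36.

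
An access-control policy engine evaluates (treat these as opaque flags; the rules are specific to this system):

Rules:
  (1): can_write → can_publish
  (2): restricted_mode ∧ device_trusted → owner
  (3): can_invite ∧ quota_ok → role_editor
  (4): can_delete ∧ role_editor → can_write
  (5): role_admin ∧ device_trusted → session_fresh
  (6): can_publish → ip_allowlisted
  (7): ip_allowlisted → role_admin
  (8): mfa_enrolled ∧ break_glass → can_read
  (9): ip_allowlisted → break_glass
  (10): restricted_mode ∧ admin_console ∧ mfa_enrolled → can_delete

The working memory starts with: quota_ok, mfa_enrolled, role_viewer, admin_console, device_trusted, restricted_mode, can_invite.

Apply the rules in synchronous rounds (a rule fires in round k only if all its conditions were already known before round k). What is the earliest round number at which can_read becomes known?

6

Round 1: (2) [restricted_mode ∧ device_trusted → owner]; (3) [can_invite ∧ quota_ok → role_editor]; (10) [restricted_mode ∧ admin_console ∧ mfa_enrolled → can_delete]. New: owner, role_editor, can_delete.
Round 2: (4) [can_delete ∧ role_editor → can_write]. New: can_write.
Round 3: (1) [can_write → can_publish]. New: can_publish.
Round 4: (6) [can_publish → ip_allowlisted]. New: ip_allowlisted.
Round 5: (7) [ip_allowlisted → role_admin]; (9) [ip_allowlisted → break_glass]. New: role_admin, break_glass.
Round 6: (5) [role_admin ∧ device_trusted → session_fresh]; (8) [mfa_enrolled ∧ break_glass → can_read]. New: session_fresh, can_read.
can_read first appears in round 6.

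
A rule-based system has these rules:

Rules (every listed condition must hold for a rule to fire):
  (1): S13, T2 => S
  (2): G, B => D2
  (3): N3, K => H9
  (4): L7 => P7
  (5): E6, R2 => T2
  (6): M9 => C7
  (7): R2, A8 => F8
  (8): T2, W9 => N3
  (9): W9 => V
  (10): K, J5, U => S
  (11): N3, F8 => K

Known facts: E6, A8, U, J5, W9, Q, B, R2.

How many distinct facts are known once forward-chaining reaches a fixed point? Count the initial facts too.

Round 1: (5) [E6, R2 => T2]; (7) [R2, A8 => F8]; (9) [W9 => V]. New: T2, F8, V.
Round 2: (8) [T2, W9 => N3]. New: N3.
Round 3: (11) [N3, F8 => K]. New: K.
Round 4: (3) [N3, K => H9]; (10) [K, J5, U => S]. New: H9, S.
Closure: {A8, B, E6, F8, H9, J5, K, N3, Q, R2, S, T2, U, V, W9} — 15 facts.

15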